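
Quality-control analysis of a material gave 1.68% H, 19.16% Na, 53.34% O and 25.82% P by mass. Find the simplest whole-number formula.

Assume 100 g: 1.68 g H, 19.16 g Na, 53.34 g O, 25.82 g P.
H: 1.68 g ÷ 1.008 g/mol = 1.667 mol
Na: 19.16 g ÷ 22.99 g/mol = 0.8334 mol
O: 53.34 g ÷ 16.00 g/mol = 3.334 mol
P: 25.82 g ÷ 30.97 g/mol = 0.8337 mol
Divide by the smallest (0.8334 mol Na): H 2.000, Na 1.000, O 4.000, P 1.000
≈ 2:1:4:1 → H2NaO4P

H2NaO4P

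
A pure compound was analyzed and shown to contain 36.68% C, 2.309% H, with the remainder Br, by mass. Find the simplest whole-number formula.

Assume 100 g: 36.68 g C, 2.309 g H, 61.011 g Br.
Moles — C: 36.68 / 12.01 = 3.054 mol; H: 2.309 / 1.008 = 2.291 mol; Br: 61.011 / 79.90 = 0.7636 mol
Ratios (÷ 0.7636): C 4.000, H 3.000, Br 1.000
≈ 4:3:1 → C4H3Br

C4H3Br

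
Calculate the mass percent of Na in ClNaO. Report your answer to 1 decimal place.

30.9%

Molar mass = 1(35.45) + 1(22.99) + 1(16.00) = 74.440 g/mol
Mass of Na per mole = 1 × 22.99 = 22.990 g
% Na = 22.990 / 74.440 × 100 = 30.9%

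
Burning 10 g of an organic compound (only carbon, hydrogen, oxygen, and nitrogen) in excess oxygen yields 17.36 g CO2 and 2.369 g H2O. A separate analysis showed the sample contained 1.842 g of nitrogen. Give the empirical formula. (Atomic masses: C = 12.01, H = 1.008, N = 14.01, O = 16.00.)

mol C = 17.36 / 44.01 = 0.3945; mass C = 0.3945 × 12.01 = 4.737 g
mol H = 2 × (2.369 / 18.02) = 0.2629; mass H = 0.2629 × 1.008 = 0.2650 g
mol N = 1.842 / 14.01 = 0.1315
mass O = 10 − (6.844) = 3.156 g → mol O = 0.1972
Smallest is N at 0.1315 mol; normalising gives C 3.000, H 2.000, N 1.000, O 1.500
Scaling by 2: C 6.00, H 4.00, N 2.00, O 3.00 → C6H4N2O3

C6H4N2O3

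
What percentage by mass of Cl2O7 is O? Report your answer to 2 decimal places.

Molar mass = 2(35.45) + 7(16.00) = 182.900 g/mol
Mass of O per mole = 7 × 16.00 = 112.000 g
% O = 112.000 / 182.900 × 100 = 61.24%

61.24%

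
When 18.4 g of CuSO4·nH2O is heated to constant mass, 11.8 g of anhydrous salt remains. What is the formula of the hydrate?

Mass of water lost = 18.4 − 11.8 = 6.6 g → 6.6 / 18.02 = 0.3663 mol H2O
Molar mass of CuSO4 = 159.62 g/mol → mol CuSO4 = 11.8 / 159.62 = 0.07393
n = 0.3663 / 0.07393 = 4.95 ≈ 5 → CuSO4·5H2O

CuSO4·5H2O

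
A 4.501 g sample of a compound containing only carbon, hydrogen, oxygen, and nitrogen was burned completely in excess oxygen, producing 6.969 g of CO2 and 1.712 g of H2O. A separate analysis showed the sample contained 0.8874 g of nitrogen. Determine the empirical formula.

C5H6N2O3

mol C = 6.969 / 44.01 = 0.1584; mass C = 0.1584 × 12.01 = 1.902 g
mol H = 2 × (1.712 / 18.02) = 0.1900; mass H = 0.1900 × 1.008 = 0.1915 g
mol N = 0.8874 / 14.01 = 0.06334
mass O = 4.501 − (2.981) = 1.520 g → mol O = 0.09502
Divide by the smallest (0.06334 mol N): C 2.500, H 3.000, N 1.000, O 1.500
Multiply by 2: C 5.00, H 6.00, N 2.00, O 3.00 → C5H6N2O3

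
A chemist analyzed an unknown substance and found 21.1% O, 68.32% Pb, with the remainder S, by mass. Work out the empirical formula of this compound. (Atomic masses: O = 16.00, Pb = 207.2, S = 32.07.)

O4PbS

Assume 100 g: 21.1 g O, 68.32 g Pb, 10.58 g S.
Moles — O: 21.1 / 16.00 = 1.319 mol; Pb: 68.32 / 207.2 = 0.3297 mol; S: 10.58 / 32.07 = 0.3299 mol
Ratios (÷ 0.3297): O 3.999, Pb 1.000, S 1.001
→ O4PbS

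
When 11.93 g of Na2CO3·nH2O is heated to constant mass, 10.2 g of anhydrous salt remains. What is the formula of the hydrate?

Na2CO3·H2O

Mass of water lost = 11.93 − 10.2 = 1.73 g → 1.73 / 18.02 = 0.096 mol H2O
Molar mass of Na2CO3 = 105.99 g/mol → mol Na2CO3 = 10.2 / 105.99 = 0.09624
n = 0.096 / 0.09624 = 1.00 ≈ 1 → Na2CO3·H2O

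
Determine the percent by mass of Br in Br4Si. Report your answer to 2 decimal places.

91.92%

Molar mass = 4(79.90) + 1(28.09) = 347.690 g/mol
Mass of Br per mole = 4 × 79.90 = 319.600 g
% Br = 319.600 / 347.690 × 100 = 91.92%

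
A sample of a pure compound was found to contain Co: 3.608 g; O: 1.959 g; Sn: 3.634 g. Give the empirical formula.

n(Co) = 3.608/58.93 = 0.06123, n(O) = 1.959/16.00 = 0.1224, n(Sn) = 3.634/118.71 = 0.03061
Smallest is Sn at 0.03061 mol; normalising gives Co 2.000, O 4.000, Sn 1.000
Ratio ≈ 2:4:1, so the empirical formula is Co2O4Sn

Co2O4Sn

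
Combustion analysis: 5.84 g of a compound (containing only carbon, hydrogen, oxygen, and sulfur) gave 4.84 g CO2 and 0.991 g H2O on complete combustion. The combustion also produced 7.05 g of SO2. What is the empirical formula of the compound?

C2H2OS2

mol C = 4.84 / 44.01 = 0.1100; mass C = 0.1100 × 12.01 = 1.321 g
mol H = 2 × (0.991 / 18.02) = 0.1100; mass H = 0.1100 × 1.008 = 0.1109 g
mol S = 7.05 / 64.07 = 0.1100; mass S = 3.529 g
mass O = 5.84 − (4.961) = 0.8795 g → mol O = 0.05497
Ratios (÷ 0.05497): C 2.001, H 2.001, O 1.000, S 2.002
→ C2H2OS2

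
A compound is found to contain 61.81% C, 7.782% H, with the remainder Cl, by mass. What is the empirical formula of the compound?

Assume 100 g: 61.81 g C, 7.782 g H, 30.408 g Cl.
Moles — C: 61.81 / 12.01 = 5.147 mol; H: 7.782 / 1.008 = 7.72 mol; Cl: 30.408 / 35.45 = 0.8578 mol
Smallest is Cl at 0.8578 mol; normalising gives C 6.000, H 9.000, Cl 1.000
→ C6H9Cl

C6H9Cl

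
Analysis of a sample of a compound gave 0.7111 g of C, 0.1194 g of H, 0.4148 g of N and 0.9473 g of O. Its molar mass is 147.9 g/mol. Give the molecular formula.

C: 0.7111 g ÷ 12.01 g/mol = 0.05921 mol
H: 0.1194 g ÷ 1.008 g/mol = 0.1185 mol
N: 0.4148 g ÷ 14.01 g/mol = 0.02961 mol
O: 0.9473 g ÷ 16.00 g/mol = 0.05921 mol
Divide by the smallest (0.02961 mol N): C 2.000, H 4.001, N 1.000, O 2.000
→ C2H4NO2
Empirical-formula mass = 74.06 g/mol
n = 147.9 / 74.06 = 2.00 ≈ 2
Molecular formula = (C2H4NO2)×2 = C4H8N2O4

C4H8N2O4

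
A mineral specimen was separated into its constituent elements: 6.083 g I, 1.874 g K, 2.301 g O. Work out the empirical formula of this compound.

IKO3

Moles — I: 6.083 / 126.90 = 0.04794 mol; K: 1.874 / 39.10 = 0.04793 mol; O: 2.301 / 16.00 = 0.1438 mol
Smallest is K at 0.04793 mol; normalising gives I 1.000, K 1.000, O 3.001
Ratio ≈ 1:1:3, so the empirical formula is IKO3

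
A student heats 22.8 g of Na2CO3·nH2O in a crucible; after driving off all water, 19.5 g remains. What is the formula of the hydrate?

Na2CO3·H2O

Mass of water lost = 22.8 − 19.5 = 3.3 g → 3.3 / 18.02 = 0.1831 mol H2O
Molar mass of Na2CO3 = 105.99 g/mol → mol Na2CO3 = 19.5 / 105.99 = 0.184
n = 0.1831 / 0.184 = 1.00 ≈ 1 → Na2CO3·H2O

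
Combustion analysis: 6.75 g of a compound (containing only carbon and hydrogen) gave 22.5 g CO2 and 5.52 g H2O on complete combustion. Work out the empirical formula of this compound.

mol C = 22.5 / 44.01 = 0.5112; mass C = 0.5112 × 12.01 = 6.140 g
mol H = 2 × (5.52 / 18.02) = 0.6127; mass H = 0.6127 × 1.008 = 0.6176 g
Ratios (÷ 0.5112): C 1.000, H 1.198
×5: C 5.00, H 5.99 → C5H6

C5H6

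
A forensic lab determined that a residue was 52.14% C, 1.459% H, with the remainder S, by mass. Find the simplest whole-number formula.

Assume 100 g: 52.14 g C, 1.459 g H, 46.401 g S.
Moles — C: 52.14 / 12.01 = 4.341 mol; H: 1.459 / 1.008 = 1.447 mol; S: 46.401 / 32.07 = 1.447 mol
Smallest is S at 1.447 mol; normalising gives C 3.001, H 1.000, S 1.000
≈ 3:1:1 → C3HS

C3HS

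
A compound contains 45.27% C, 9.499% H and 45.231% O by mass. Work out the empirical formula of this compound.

C4H10O3

Assume 100 g: 45.27 g C, 9.499 g H, 45.231 g O.
n(C) = 45.27/12.01 = 3.769, n(H) = 9.499/1.008 = 9.424, n(O) = 45.231/16.00 = 2.827
Divide by the smallest (2.827 mol O): C 1.333, H 3.334, O 1.000
Multiply by 3: C 4.00, H 10.00, O 3.00 → C4H10O3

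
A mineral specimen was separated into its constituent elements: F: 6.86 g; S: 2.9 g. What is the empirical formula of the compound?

Moles — F: 6.86 / 19.00 = 0.3611 mol; S: 2.9 / 32.07 = 0.09043 mol
Smallest is S at 0.09043 mol; normalising gives F 3.993, S 1.000
→ F4S

F4S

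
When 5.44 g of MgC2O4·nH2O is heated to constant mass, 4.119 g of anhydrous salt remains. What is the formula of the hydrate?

MgC2O4·2H2O

Mass of water lost = 5.44 − 4.119 = 1.321 g → 1.321 / 18.02 = 0.07331 mol H2O
Molar mass of MgC2O4 = 112.33 g/mol → mol MgC2O4 = 4.119 / 112.33 = 0.03667
n = 0.07331 / 0.03667 = 2.00 ≈ 2 → MgC2O4·2H2O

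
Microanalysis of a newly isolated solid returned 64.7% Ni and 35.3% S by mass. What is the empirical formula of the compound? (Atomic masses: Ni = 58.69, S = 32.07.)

NiS

Assume 100 g: 64.7 g Ni, 35.3 g S.
n(Ni) = 64.7/58.69 = 1.102, n(S) = 35.3/32.07 = 1.101
Ratios (÷ 1.101): Ni 1.002, S 1.000
Ratio ≈ 1:1, so the empirical formula is NiS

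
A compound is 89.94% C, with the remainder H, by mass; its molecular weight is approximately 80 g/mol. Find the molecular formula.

Assume 100 g: 89.94 g C, 10.06 g H.
C: 89.94 g ÷ 12.01 g/mol = 7.489 mol
H: 10.06 g ÷ 1.008 g/mol = 9.98 mol
Divide by the smallest (7.489 mol C): C 1.000, H 1.333
Scaling by 3: C 3.00, H 4.00 → C3H4
Empirical-formula mass = 40.06 g/mol
n = 80 / 40.06 = 2.00 ≈ 2
Molecular formula = (C3H4)×2 = C6H8

C6H8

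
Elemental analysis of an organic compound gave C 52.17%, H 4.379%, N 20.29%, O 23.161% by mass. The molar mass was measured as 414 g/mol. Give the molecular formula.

C18H18N6O6

Assume 100 g: 52.17 g C, 4.379 g H, 20.29 g N, 23.161 g O.
n(C) = 52.17/12.01 = 4.344, n(H) = 4.379/1.008 = 4.344, n(N) = 20.29/14.01 = 1.448, n(O) = 23.161/16.00 = 1.448
Divide by the smallest (1.448 mol O): C 3.001, H 3.001, N 1.000, O 1.000
≈ 3:3:1:1 → C3H3NO
Empirical-formula mass = 69.06 g/mol
n = 414 / 69.06 = 5.99 ≈ 6
Molecular formula = (C3H3NO)×6 = C18H18N6O6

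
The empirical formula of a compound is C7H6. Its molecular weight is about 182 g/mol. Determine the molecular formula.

C14H12

Empirical-formula mass = 90.12 g/mol
n = 182 / 90.12 = 2.02 ≈ 2
Molecular formula = (C7H6)2 = C14H12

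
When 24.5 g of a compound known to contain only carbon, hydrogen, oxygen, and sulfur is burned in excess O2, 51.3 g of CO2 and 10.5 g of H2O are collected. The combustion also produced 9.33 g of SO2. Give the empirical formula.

mol C = 51.3 / 44.01 = 1.166; mass C = 1.166 × 12.01 = 14.00 g
mol H = 2 × (10.5 / 18.02) = 1.165; mass H = 1.165 × 1.008 = 1.175 g
mol S = 9.33 / 64.07 = 0.1456; mass S = 4.670 g
mass O = 24.5 − (19.84) = 4.656 g → mol O = 0.2910
Smallest is S at 0.1456 mol; normalising gives C 8.005, H 8.003, O 1.998, S 1.000
≈ 8:8:2:1 → C8H8O2S

C8H8O2S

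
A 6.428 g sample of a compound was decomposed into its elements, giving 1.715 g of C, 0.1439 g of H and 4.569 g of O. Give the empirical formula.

C: 1.715 g ÷ 12.01 g/mol = 0.1428 mol
H: 0.1439 g ÷ 1.008 g/mol = 0.1428 mol
O: 4.569 g ÷ 16.00 g/mol = 0.2856 mol
Ratios (÷ 0.1428): C 1.000, H 1.000, O 2.000
≈ 1:1:2 → CHO2

CHO2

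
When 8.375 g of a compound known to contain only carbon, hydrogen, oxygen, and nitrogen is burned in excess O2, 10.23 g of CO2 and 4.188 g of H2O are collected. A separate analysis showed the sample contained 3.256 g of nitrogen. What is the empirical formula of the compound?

C2H4N2O

mol C = 10.23 / 44.01 = 0.2324; mass C = 0.2324 × 12.01 = 2.792 g
mol H = 2 × (4.188 / 18.02) = 0.4648; mass H = 0.4648 × 1.008 = 0.4685 g
mol N = 3.256 / 14.01 = 0.2324
mass O = 8.375 − (6.516) = 1.859 g → mol O = 0.1162
Divide by the smallest (0.1162 mol O): C 2.001, H 4.001, N 2.001, O 1.000
≈ 2:4:2:1 → C2H4N2O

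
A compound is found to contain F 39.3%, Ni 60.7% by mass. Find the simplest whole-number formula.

Assume 100 g: 39.3 g F, 60.7 g Ni.
Moles — F: 39.3 / 19.00 = 2.068 mol; Ni: 60.7 / 58.69 = 1.034 mol
Smallest is Ni at 1.034 mol; normalising gives F 2.000, Ni 1.000
Ratio ≈ 2:1, so the empirical formula is F2Ni

F2Ni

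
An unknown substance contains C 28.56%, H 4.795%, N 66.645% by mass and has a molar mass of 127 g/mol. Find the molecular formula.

C3H6N6

Assume 100 g: 28.56 g C, 4.795 g H, 66.645 g N.
n(C) = 28.56/12.01 = 2.378, n(H) = 4.795/1.008 = 4.757, n(N) = 66.645/14.01 = 4.757
Divide by the smallest (2.378 mol C): C 1.000, H 2.000, N 2.000
Ratio ≈ 1:2:2, so the empirical formula is CH2N2
Empirical-formula mass = 42.05 g/mol
n = 127 / 42.05 = 3.02 ≈ 3
Molecular formula = (CH2N2)×3 = C3H6N6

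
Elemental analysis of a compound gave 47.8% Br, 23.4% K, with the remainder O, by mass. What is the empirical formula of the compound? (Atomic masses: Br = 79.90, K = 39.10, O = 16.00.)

Assume 100 g: 47.8 g Br, 23.4 g K, 28.8 g O.
Moles — Br: 47.8 / 79.90 = 0.5982 mol; K: 23.4 / 39.10 = 0.5985 mol; O: 28.8 / 16.00 = 1.8 mol
Ratios (÷ 0.5982): Br 1.000, K 1.000, O 3.009
Ratio ≈ 1:1:3, so the empirical formula is BrKO3

BrKO3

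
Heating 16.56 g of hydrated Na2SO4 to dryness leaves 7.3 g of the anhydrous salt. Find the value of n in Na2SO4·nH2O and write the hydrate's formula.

Mass of water lost = 16.56 − 7.3 = 9.26 g → 9.26 / 18.02 = 0.5139 mol H2O
Molar mass of Na2SO4 = 142.05 g/mol → mol Na2SO4 = 7.3 / 142.05 = 0.05139
n = 0.5139 / 0.05139 = 10.00 ≈ 10 → Na2SO4·10H2O

Na2SO4·10H2O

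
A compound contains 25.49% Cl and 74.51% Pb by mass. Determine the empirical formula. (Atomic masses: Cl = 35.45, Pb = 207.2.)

Cl2Pb

Assume 100 g: 25.49 g Cl, 74.51 g Pb.
n(Cl) = 25.49/35.45 = 0.719, n(Pb) = 74.51/207.2 = 0.3596
Smallest is Pb at 0.3596 mol; normalising gives Cl 2.000, Pb 1.000
Ratio ≈ 2:1, so the empirical formula is Cl2Pb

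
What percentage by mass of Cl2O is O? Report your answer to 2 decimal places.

Molar mass = 2(35.45) + 1(16.00) = 86.900 g/mol
Mass of O per mole = 1 × 16.00 = 16.000 g
% O = 16.000 / 86.900 × 100 = 18.41%

18.41%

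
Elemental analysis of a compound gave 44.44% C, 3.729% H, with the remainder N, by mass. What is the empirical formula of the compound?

Assume 100 g: 44.44 g C, 3.729 g H, 51.831 g N.
n(C) = 44.44/12.01 = 3.7, n(H) = 3.729/1.008 = 3.699, n(N) = 51.831/14.01 = 3.7
Ratios (÷ 3.699): C 1.000, H 1.000, N 1.000
≈ 1:1:1 → CHN

CHN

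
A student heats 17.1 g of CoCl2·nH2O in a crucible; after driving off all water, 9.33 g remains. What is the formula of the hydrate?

Mass of water lost = 17.1 − 9.33 = 7.77 g → 7.77 / 18.02 = 0.4312 mol H2O
Molar mass of CoCl2 = 129.83 g/mol → mol CoCl2 = 9.33 / 129.83 = 0.07186
n = 0.4312 / 0.07186 = 6.00 ≈ 6 → CoCl2·6H2O

CoCl2·6H2O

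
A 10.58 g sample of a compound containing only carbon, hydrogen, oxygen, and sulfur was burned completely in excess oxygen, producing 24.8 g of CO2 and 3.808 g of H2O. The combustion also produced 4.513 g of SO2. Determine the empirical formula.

C8H6OS

mol C = 24.8 / 44.01 = 0.5635; mass C = 0.5635 × 12.01 = 6.768 g
mol H = 2 × (3.808 / 18.02) = 0.4226; mass H = 0.4226 × 1.008 = 0.4260 g
mol S = 4.513 / 64.07 = 0.07044; mass S = 2.259 g
mass O = 10.58 − (9.453) = 1.127 g → mol O = 0.07045
Ratios (÷ 0.07044): C 8.000, H 6.000, O 1.000, S 1.000
→ C8H6OS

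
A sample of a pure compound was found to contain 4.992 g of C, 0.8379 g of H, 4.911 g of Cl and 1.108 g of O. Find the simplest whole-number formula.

Moles — C: 4.992 / 12.01 = 0.4157 mol; H: 0.8379 / 1.008 = 0.8312 mol; Cl: 4.911 / 35.45 = 0.1385 mol; O: 1.108 / 16.00 = 0.06925 mol
Smallest is O at 0.06925 mol; normalising gives C 6.002, H 12.004, Cl 2.000, O 1.000
≈ 6:12:2:1 → C6H12Cl2O

C6H12Cl2O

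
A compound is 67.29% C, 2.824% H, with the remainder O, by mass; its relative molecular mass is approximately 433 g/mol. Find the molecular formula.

Assume 100 g: 67.29 g C, 2.824 g H, 29.886 g O.
n(C) = 67.29/12.01 = 5.603, n(H) = 2.824/1.008 = 2.802, n(O) = 29.886/16.00 = 1.868
Ratios (÷ 1.868): C 3.000, H 1.500, O 1.000
Scaling by 2: C 6.00, H 3.00, O 2.00 → C6H3O2
Empirical-formula mass = 107.08 g/mol
n = 433 / 107.08 = 4.04 ≈ 4
Molecular formula = (C6H3O2)×4 = C24H12O8

C24H12O8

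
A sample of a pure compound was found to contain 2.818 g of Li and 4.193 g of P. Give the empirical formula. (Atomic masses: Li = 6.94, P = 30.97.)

Li: 2.818 g ÷ 6.94 g/mol = 0.4061 mol
P: 4.193 g ÷ 30.97 g/mol = 0.1354 mol
Divide by the smallest (0.1354 mol P): Li 2.999, P 1.000
→ Li3P

Li3P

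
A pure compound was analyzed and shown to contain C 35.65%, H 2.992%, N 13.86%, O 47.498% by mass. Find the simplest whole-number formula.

Assume 100 g: 35.65 g C, 2.992 g H, 13.86 g N, 47.498 g O.
n(C) = 35.65/12.01 = 2.968, n(H) = 2.992/1.008 = 2.968, n(N) = 13.86/14.01 = 0.9893, n(O) = 47.498/16.00 = 2.969
Smallest is N at 0.9893 mol; normalising gives C 3.000, H 3.000, N 1.000, O 3.001
→ C3H3NO3

C3H3NO3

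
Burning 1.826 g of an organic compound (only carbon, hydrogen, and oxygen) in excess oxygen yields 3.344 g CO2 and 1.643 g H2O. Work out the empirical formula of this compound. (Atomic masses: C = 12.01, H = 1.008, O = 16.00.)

C5H12O3

mol C = 3.344 / 44.01 = 0.07598; mass C = 0.07598 × 12.01 = 0.9126 g
mol H = 2 × (1.643 / 18.02) = 0.1824; mass H = 0.1824 × 1.008 = 0.1838 g
mass O = 1.826 − (1.096) = 0.7296 g → mol O = 0.04560
Ratios (÷ 0.0456): C 1.666, H 3.999, O 1.000
×3: C 5.00, H 12.00, O 3.00 → C5H12O3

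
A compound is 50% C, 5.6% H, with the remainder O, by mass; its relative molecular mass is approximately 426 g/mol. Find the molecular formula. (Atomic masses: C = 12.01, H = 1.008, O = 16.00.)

Assume 100 g: 50 g C, 5.6 g H, 44.4 g O.
C: 50 g ÷ 12.01 g/mol = 4.163 mol
H: 5.6 g ÷ 1.008 g/mol = 5.556 mol
O: 44.4 g ÷ 16.00 g/mol = 2.775 mol
Ratios (÷ 2.775): C 1.500, H 2.002, O 1.000
Scaling by 2: C 3.00, H 4.00, O 2.00 → C3H4O2
Empirical-formula mass = 72.06 g/mol
n = 426 / 72.06 = 5.91 ≈ 6
Molecular formula = (C3H4O2)×6 = C18H24O12

C18H24O12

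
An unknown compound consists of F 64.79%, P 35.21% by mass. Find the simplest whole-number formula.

Assume 100 g: 64.79 g F, 35.21 g P.
n(F) = 64.79/19.00 = 3.41, n(P) = 35.21/30.97 = 1.137
Divide by the smallest (1.137 mol P): F 2.999, P 1.000
Ratio ≈ 3:1, so the empirical formula is F3P

F3P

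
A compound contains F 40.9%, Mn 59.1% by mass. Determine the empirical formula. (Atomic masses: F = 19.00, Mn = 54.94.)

Assume 100 g: 40.9 g F, 59.1 g Mn.
F: 40.9 g ÷ 19.00 g/mol = 2.153 mol
Mn: 59.1 g ÷ 54.94 g/mol = 1.076 mol
Smallest is Mn at 1.076 mol; normalising gives F 2.001, Mn 1.000
→ F2Mn

F2Mn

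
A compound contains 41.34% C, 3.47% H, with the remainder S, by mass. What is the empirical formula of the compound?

Assume 100 g: 41.34 g C, 3.47 g H, 55.19 g S.
Moles — C: 41.34 / 12.01 = 3.442 mol; H: 3.47 / 1.008 = 3.442 mol; S: 55.19 / 32.07 = 1.721 mol
Ratios (÷ 1.721): C 2.000, H 2.000, S 1.000
→ C2H2S

C2H2S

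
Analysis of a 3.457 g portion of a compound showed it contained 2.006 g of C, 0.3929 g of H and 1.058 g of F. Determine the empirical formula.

C3H7F

Moles — C: 2.006 / 12.01 = 0.167 mol; H: 0.3929 / 1.008 = 0.3898 mol; F: 1.058 / 19.00 = 0.05568 mol
Smallest is F at 0.05568 mol; normalising gives C 3.000, H 7.000, F 1.000
Ratio ≈ 3:7:1, so the empirical formula is C3H7F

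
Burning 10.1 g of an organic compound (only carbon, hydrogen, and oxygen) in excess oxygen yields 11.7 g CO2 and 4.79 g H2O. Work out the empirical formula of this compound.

C2H4O3

mol C = 11.7 / 44.01 = 0.2658; mass C = 0.2658 × 12.01 = 3.193 g
mol H = 2 × (4.79 / 18.02) = 0.5316; mass H = 0.5316 × 1.008 = 0.5359 g
mass O = 10.1 − (3.729) = 6.371 g → mol O = 0.3982
Smallest is C at 0.2658 mol; normalising gives C 1.000, H 2.000, O 1.498
Scaling by 2: C 2.00, H 4.00, O 3.00 → C2H4O3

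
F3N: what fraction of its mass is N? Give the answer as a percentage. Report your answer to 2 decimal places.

19.73%

Molar mass = 3(19.00) + 1(14.01) = 71.010 g/mol
Mass of N per mole = 1 × 14.01 = 14.010 g
% N = 14.010 / 71.010 × 100 = 19.73%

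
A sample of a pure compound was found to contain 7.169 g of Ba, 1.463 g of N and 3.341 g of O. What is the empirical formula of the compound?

BaN2O4

n(Ba) = 7.169/137.33 = 0.0522, n(N) = 1.463/14.01 = 0.1044, n(O) = 3.341/16.00 = 0.2088
Ratios (÷ 0.0522): Ba 1.000, N 2.000, O 4.000
≈ 1:2:4 → BaN2O4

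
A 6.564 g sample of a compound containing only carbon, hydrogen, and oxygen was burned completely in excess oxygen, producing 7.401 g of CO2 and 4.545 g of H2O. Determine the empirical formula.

C2H6O3

mol C = 7.401 / 44.01 = 0.1682; mass C = 0.1682 × 12.01 = 2.020 g
mol H = 2 × (4.545 / 18.02) = 0.5044; mass H = 0.5044 × 1.008 = 0.5085 g
mass O = 6.564 − (2.528) = 4.036 g → mol O = 0.2522
Ratios (÷ 0.1682): C 1.000, H 3.000, O 1.500
Scaling by 2: C 2.00, H 6.00, O 3.00 → C2H6O3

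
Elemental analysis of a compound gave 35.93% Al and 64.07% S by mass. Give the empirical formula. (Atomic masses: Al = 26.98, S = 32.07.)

Al2S3

Assume 100 g: 35.93 g Al, 64.07 g S.
Al: 35.93 g ÷ 26.98 g/mol = 1.332 mol
S: 64.07 g ÷ 32.07 g/mol = 1.998 mol
Divide by the smallest (1.332 mol Al): Al 1.000, S 1.500
Scaling by 2: Al 2.00, S 3.00 → Al2S3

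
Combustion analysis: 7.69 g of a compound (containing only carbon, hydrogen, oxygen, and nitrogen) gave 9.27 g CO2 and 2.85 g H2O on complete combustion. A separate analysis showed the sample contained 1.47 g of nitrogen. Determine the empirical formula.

mol C = 9.27 / 44.01 = 0.2106; mass C = 0.2106 × 12.01 = 2.530 g
mol H = 2 × (2.85 / 18.02) = 0.3163; mass H = 0.3163 × 1.008 = 0.3188 g
mol N = 1.47 / 14.01 = 0.1049
mass O = 7.69 − (4.319) = 3.371 g → mol O = 0.2107
Smallest is N at 0.1049 mol; normalising gives C 2.007, H 3.015, N 1.000, O 2.008
→ C2H3NO2

C2H3NO2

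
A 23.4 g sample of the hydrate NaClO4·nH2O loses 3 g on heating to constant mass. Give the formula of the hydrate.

Mass of anhydrous NaClO4 = 23.4 − 3 = 20.4 g
mol H2O = 3 / 18.02 = 0.1665
Molar mass of NaClO4 = 122.44 g/mol → mol NaClO4 = 20.4 / 122.44 = 0.1666
n = 0.1665 / 0.1666 = 1.00 ≈ 1 → NaClO4·H2O

NaClO4·H2O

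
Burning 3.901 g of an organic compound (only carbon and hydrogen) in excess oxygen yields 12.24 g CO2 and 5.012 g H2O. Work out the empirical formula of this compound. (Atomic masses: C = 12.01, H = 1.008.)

mol C = 12.24 / 44.01 = 0.2781; mass C = 0.2781 × 12.01 = 3.340 g
mol H = 2 × (5.012 / 18.02) = 0.5563; mass H = 0.5563 × 1.008 = 0.5607 g
Smallest is C at 0.2781 mol; normalising gives C 1.000, H 2.000
≈ 1:2 → CH2

CH2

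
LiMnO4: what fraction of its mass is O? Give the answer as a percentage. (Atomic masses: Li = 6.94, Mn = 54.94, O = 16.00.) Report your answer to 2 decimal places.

Molar mass = 1(6.94) + 1(54.94) + 4(16.00) = 125.880 g/mol
Mass of O per mole = 4 × 16.00 = 64.000 g
% O = 64.000 / 125.880 × 100 = 50.84%

50.84%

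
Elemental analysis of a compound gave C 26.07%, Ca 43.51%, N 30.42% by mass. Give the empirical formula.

C2CaN2

Assume 100 g: 26.07 g C, 43.51 g Ca, 30.42 g N.
n(C) = 26.07/12.01 = 2.171, n(Ca) = 43.51/40.08 = 1.086, n(N) = 30.42/14.01 = 2.171
Ratios (÷ 1.086): C 2.000, Ca 1.000, N 2.000
Ratio ≈ 2:1:2, so the empirical formula is C2CaN2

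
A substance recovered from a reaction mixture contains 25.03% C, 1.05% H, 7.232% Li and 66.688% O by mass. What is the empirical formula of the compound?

C2HLiO4

Assume 100 g: 25.03 g C, 1.05 g H, 7.232 g Li, 66.688 g O.
Moles — C: 25.03 / 12.01 = 2.084 mol; H: 1.05 / 1.008 = 1.042 mol; Li: 7.232 / 6.94 = 1.042 mol; O: 66.688 / 16.00 = 4.168 mol
Ratios (÷ 1.042): C 2.001, H 1.000, Li 1.000, O 4.001
Ratio ≈ 2:1:1:4, so the empirical formula is C2HLiO4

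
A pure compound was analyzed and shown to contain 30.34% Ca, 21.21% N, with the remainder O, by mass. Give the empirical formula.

Assume 100 g: 30.34 g Ca, 21.21 g N, 48.45 g O.
n(Ca) = 30.34/40.08 = 0.757, n(N) = 21.21/14.01 = 1.514, n(O) = 48.45/16.00 = 3.028
Smallest is Ca at 0.757 mol; normalising gives Ca 1.000, N 2.000, O 4.000
Ratio ≈ 1:2:4, so the empirical formula is CaN2O4

CaN2O4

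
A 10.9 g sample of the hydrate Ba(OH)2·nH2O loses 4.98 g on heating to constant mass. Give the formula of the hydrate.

Ba(OH)2·8H2O

Mass of anhydrous Ba(OH)2 = 10.9 − 4.98 = 5.92 g
mol H2O = 4.98 / 18.02 = 0.2764
Molar mass of Ba(OH)2 = 171.35 g/mol → mol Ba(OH)2 = 5.92 / 171.35 = 0.03455
n = 0.2764 / 0.03455 = 8.00 ≈ 8 → Ba(OH)2·8H2O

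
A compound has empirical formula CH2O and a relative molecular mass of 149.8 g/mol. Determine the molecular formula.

Empirical-formula mass = 30.03 g/mol
n = 149.8 / 30.03 = 4.99 ≈ 5
Molecular formula = (CH2O)5 = C5H10O5

C5H10O5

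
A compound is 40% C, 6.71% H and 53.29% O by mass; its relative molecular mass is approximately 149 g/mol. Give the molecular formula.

Assume 100 g: 40 g C, 6.71 g H, 53.29 g O.
Moles — C: 40 / 12.01 = 3.331 mol; H: 6.71 / 1.008 = 6.657 mol; O: 53.29 / 16.00 = 3.331 mol
Ratios (÷ 3.331): C 1.000, H 1.999, O 1.000
Ratio ≈ 1:2:1, so the empirical formula is CH2O
Empirical-formula mass = 30.03 g/mol
n = 149 / 30.03 = 4.96 ≈ 5
Molecular formula = (CH2O)×5 = C5H10O5

C5H10O5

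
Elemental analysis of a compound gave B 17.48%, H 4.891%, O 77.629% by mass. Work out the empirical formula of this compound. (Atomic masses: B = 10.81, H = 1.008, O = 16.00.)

Assume 100 g: 17.48 g B, 4.891 g H, 77.629 g O.
B: 17.48 g ÷ 10.81 g/mol = 1.617 mol
H: 4.891 g ÷ 1.008 g/mol = 4.852 mol
O: 77.629 g ÷ 16.00 g/mol = 4.852 mol
Divide by the smallest (1.617 mol B): B 1.000, H 3.001, O 3.000
Ratio ≈ 1:3:3, so the empirical formula is BH3O3

BH3O3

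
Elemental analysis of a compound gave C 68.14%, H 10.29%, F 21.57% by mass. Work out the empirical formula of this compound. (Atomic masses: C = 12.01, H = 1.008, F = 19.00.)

C5H9F

Assume 100 g: 68.14 g C, 10.29 g H, 21.57 g F.
C: 68.14 g ÷ 12.01 g/mol = 5.674 mol
H: 10.29 g ÷ 1.008 g/mol = 10.21 mol
F: 21.57 g ÷ 19.00 g/mol = 1.135 mol
Ratios (÷ 1.135): C 4.998, H 8.992, F 1.000
≈ 5:9:1 → C5H9F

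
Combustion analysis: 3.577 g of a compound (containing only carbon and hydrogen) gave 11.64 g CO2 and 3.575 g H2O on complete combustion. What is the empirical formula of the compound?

mol C = 11.64 / 44.01 = 0.2645; mass C = 0.2645 × 12.01 = 3.176 g
mol H = 2 × (3.575 / 18.02) = 0.3968; mass H = 0.3968 × 1.008 = 0.4000 g
Ratios (÷ 0.2645): C 1.000, H 1.500
Scaling by 2: C 2.00, H 3.00 → C2H3

C2H3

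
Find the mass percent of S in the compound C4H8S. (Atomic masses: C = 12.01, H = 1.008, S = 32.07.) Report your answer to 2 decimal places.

36.37%

Molar mass = 4(12.01) + 8(1.008) + 1(32.07) = 88.174 g/mol
Mass of S per mole = 1 × 32.07 = 32.070 g
% S = 32.070 / 88.174 × 100 = 36.37%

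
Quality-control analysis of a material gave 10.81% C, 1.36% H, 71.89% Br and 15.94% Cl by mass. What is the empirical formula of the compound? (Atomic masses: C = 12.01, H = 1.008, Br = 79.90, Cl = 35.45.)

C2H3Br2Cl

Assume 100 g: 10.81 g C, 1.36 g H, 71.89 g Br, 15.94 g Cl.
n(C) = 10.81/12.01 = 0.9001, n(H) = 1.36/1.008 = 1.349, n(Br) = 71.89/79.90 = 0.8997, n(Cl) = 15.94/35.45 = 0.4496
Smallest is Cl at 0.4496 mol; normalising gives C 2.002, H 3.001, Br 2.001, Cl 1.000
Ratio ≈ 2:3:2:1, so the empirical formula is C2H3Br2Cl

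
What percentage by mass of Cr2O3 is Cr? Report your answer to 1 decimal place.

Molar mass = 2(52.00) + 3(16.00) = 152.000 g/mol
Mass of Cr per mole = 2 × 52.00 = 104.000 g
% Cr = 104.000 / 152.000 × 100 = 68.4%

68.4%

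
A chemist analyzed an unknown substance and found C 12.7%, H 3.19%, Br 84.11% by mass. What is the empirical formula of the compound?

CH3Br

Assume 100 g: 12.7 g C, 3.19 g H, 84.11 g Br.
C: 12.7 g ÷ 12.01 g/mol = 1.057 mol
H: 3.19 g ÷ 1.008 g/mol = 3.165 mol
Br: 84.11 g ÷ 79.90 g/mol = 1.053 mol
Ratios (÷ 1.053): C 1.005, H 3.006, Br 1.000
→ CH3Br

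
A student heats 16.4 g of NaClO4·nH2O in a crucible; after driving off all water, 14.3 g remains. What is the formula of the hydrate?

NaClO4·H2O

Mass of water lost = 16.4 − 14.3 = 2.1 g → 2.1 / 18.02 = 0.1165 mol H2O
Molar mass of NaClO4 = 122.44 g/mol → mol NaClO4 = 14.3 / 122.44 = 0.1168
n = 0.1165 / 0.1168 = 1.00 ≈ 1 → NaClO4·H2O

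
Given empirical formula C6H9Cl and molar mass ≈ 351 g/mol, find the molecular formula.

Empirical-formula mass = 116.58 g/mol
n = 351 / 116.58 = 3.01 ≈ 3
Molecular formula = (C6H9Cl)3 = C18H27Cl3

C18H27Cl3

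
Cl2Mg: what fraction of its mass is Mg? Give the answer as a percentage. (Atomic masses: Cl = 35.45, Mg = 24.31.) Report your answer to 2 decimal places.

Molar mass = 2(35.45) + 1(24.31) = 95.210 g/mol
Mass of Mg per mole = 1 × 24.31 = 24.310 g
% Mg = 24.310 / 95.210 × 100 = 25.53%

25.53%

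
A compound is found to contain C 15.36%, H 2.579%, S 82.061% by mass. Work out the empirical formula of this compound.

Assume 100 g: 15.36 g C, 2.579 g H, 82.061 g S.
Moles — C: 15.36 / 12.01 = 1.279 mol; H: 2.579 / 1.008 = 2.559 mol; S: 82.061 / 32.07 = 2.559 mol
Ratios (÷ 1.279): C 1.000, H 2.001, S 2.001
≈ 1:2:2 → CH2S2

CH2S2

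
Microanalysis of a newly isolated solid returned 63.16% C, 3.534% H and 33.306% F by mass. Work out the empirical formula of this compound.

C3H2F

Assume 100 g: 63.16 g C, 3.534 g H, 33.306 g F.
Moles — C: 63.16 / 12.01 = 5.259 mol; H: 3.534 / 1.008 = 3.506 mol; F: 33.306 / 19.00 = 1.753 mol
Divide by the smallest (1.753 mol F): C 3.000, H 2.000, F 1.000
Ratio ≈ 3:2:1, so the empirical formula is C3H2F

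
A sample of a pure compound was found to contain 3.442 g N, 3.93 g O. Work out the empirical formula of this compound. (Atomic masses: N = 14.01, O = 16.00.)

NO

Moles — N: 3.442 / 14.01 = 0.2457 mol; O: 3.93 / 16.00 = 0.2456 mol
Ratios (÷ 0.2456): N 1.000, O 1.000
→ NO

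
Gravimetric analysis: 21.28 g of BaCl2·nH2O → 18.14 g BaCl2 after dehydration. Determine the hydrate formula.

BaCl2·2H2O

Mass of water lost = 21.28 − 18.14 = 3.14 g → 3.14 / 18.02 = 0.1743 mol H2O
Molar mass of BaCl2 = 208.23 g/mol → mol BaCl2 = 18.14 / 208.23 = 0.08712
n = 0.1743 / 0.08712 = 2.00 ≈ 2 → BaCl2·2H2O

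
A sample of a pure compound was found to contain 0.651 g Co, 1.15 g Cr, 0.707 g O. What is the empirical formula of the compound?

n(Co) = 0.651/58.93 = 0.01105, n(Cr) = 1.15/52.00 = 0.02212, n(O) = 0.707/16.00 = 0.04419
Smallest is Co at 0.01105 mol; normalising gives Co 1.000, Cr 2.002, O 4.000
≈ 1:2:4 → CoCr2O4

CoCr2O4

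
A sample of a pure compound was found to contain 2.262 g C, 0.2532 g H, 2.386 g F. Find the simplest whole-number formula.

C3H4F2

n(C) = 2.262/12.01 = 0.1883, n(H) = 0.2532/1.008 = 0.2512, n(F) = 2.386/19.00 = 0.1256
Ratios (÷ 0.1256): C 1.500, H 2.000, F 1.000
Scaling by 2: C 3.00, H 4.00, F 2.00 → C3H4F2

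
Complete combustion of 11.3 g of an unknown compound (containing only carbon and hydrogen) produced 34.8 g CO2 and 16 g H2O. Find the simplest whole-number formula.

C4H9

mol C = 34.8 / 44.01 = 0.7907; mass C = 0.7907 × 12.01 = 9.497 g
mol H = 2 × (16 / 18.02) = 1.776; mass H = 1.776 × 1.008 = 1.790 g
Smallest is C at 0.7907 mol; normalising gives C 1.000, H 2.246
Multiply by 4: C 4.00, H 8.98 → C4H9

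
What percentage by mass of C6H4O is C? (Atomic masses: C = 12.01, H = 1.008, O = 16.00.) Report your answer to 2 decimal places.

Molar mass = 6(12.01) + 4(1.008) + 1(16.00) = 92.092 g/mol
Mass of C per mole = 6 × 12.01 = 72.060 g
% C = 72.060 / 92.092 × 100 = 78.25%

78.25%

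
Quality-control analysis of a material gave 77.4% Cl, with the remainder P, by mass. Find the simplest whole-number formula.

Assume 100 g: 77.4 g Cl, 22.6 g P.
n(Cl) = 77.4/35.45 = 2.183, n(P) = 22.6/30.97 = 0.7297
Ratios (÷ 0.7297): Cl 2.992, P 1.000
≈ 3:1 → Cl3P

Cl3P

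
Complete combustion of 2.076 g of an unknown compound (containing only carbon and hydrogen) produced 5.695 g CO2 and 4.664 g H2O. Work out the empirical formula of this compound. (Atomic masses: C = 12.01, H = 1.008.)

mol C = 5.695 / 44.01 = 0.1294; mass C = 0.1294 × 12.01 = 1.554 g
mol H = 2 × (4.664 / 18.02) = 0.5176; mass H = 0.5176 × 1.008 = 0.5218 g
Ratios (÷ 0.1294): C 1.000, H 4.000
→ CH4

CH4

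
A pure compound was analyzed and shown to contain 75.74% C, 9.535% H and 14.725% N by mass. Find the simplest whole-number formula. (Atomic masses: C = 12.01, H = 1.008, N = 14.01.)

C6H9N

Assume 100 g: 75.74 g C, 9.535 g H, 14.725 g N.
C: 75.74 g ÷ 12.01 g/mol = 6.306 mol
H: 9.535 g ÷ 1.008 g/mol = 9.459 mol
N: 14.725 g ÷ 14.01 g/mol = 1.051 mol
Divide by the smallest (1.051 mol N): C 6.000, H 9.000, N 1.000
→ C6H9N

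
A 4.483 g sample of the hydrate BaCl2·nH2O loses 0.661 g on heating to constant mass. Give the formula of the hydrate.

BaCl2·2H2O

Mass of anhydrous BaCl2 = 4.483 − 0.661 = 3.822 g
mol H2O = 0.661 / 18.02 = 0.03668
Molar mass of BaCl2 = 208.23 g/mol → mol BaCl2 = 3.822 / 208.23 = 0.01835
n = 0.03668 / 0.01835 = 2.00 ≈ 2 → BaCl2·2H2O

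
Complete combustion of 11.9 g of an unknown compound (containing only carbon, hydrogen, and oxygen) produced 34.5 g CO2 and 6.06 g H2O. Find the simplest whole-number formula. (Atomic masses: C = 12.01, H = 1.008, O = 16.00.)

C7H6O

mol C = 34.5 / 44.01 = 0.7839; mass C = 0.7839 × 12.01 = 9.415 g
mol H = 2 × (6.06 / 18.02) = 0.6726; mass H = 0.6726 × 1.008 = 0.6780 g
mass O = 11.9 − (10.09) = 1.807 g → mol O = 0.1130
Divide by the smallest (0.113 mol O): C 6.940, H 5.955, O 1.000
→ C7H6O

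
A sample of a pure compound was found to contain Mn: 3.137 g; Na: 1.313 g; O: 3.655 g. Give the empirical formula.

MnNaO4

Mn: 3.137 g ÷ 54.94 g/mol = 0.0571 mol
Na: 1.313 g ÷ 22.99 g/mol = 0.05711 mol
O: 3.655 g ÷ 16.00 g/mol = 0.2284 mol
Ratios (÷ 0.0571): Mn 1.000, Na 1.000, O 4.001
→ MnNaO4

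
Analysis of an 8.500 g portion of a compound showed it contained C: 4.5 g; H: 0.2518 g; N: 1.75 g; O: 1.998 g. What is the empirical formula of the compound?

C3H2NO

C: 4.5 g ÷ 12.01 g/mol = 0.3747 mol
H: 0.2518 g ÷ 1.008 g/mol = 0.2498 mol
N: 1.75 g ÷ 14.01 g/mol = 0.1249 mol
O: 1.998 g ÷ 16.00 g/mol = 0.1249 mol
Divide by the smallest (0.1249 mol O): C 3.001, H 2.000, N 1.000, O 1.000
→ C3H2NO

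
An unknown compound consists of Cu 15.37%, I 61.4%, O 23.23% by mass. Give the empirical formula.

CuI2O6

Assume 100 g: 15.37 g Cu, 61.4 g I, 23.23 g O.
Moles — Cu: 15.37 / 63.55 = 0.2419 mol; I: 61.4 / 126.90 = 0.4838 mol; O: 23.23 / 16.00 = 1.452 mol
Smallest is Cu at 0.2419 mol; normalising gives Cu 1.000, I 2.001, O 6.003
→ CuI2O6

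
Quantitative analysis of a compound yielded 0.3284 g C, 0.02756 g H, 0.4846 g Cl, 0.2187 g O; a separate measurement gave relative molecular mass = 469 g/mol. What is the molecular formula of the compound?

Moles — C: 0.3284 / 12.01 = 0.02734 mol; H: 0.02756 / 1.008 = 0.02734 mol; Cl: 0.4846 / 35.45 = 0.01367 mol; O: 0.2187 / 16.00 = 0.01367 mol
Divide by the smallest (0.01367 mol O): C 2.000, H 2.000, Cl 1.000, O 1.000
Ratio ≈ 2:2:1:1, so the empirical formula is C2H2ClO
Empirical-formula mass = 77.49 g/mol
n = 469 / 77.49 = 6.05 ≈ 6
Molecular formula = (C2H2ClO)×6 = C12H12Cl6O6

C12H12Cl6O6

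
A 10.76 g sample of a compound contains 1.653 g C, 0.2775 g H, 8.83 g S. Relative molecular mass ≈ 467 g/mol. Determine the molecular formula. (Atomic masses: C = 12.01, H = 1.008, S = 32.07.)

C6H12S12

n(C) = 1.653/12.01 = 0.1376, n(H) = 0.2775/1.008 = 0.2753, n(S) = 8.83/32.07 = 0.2753
Smallest is C at 0.1376 mol; normalising gives C 1.000, H 2.000, S 2.000
→ CH2S2
Empirical-formula mass = 78.17 g/mol
n = 467 / 78.17 = 5.97 ≈ 6
Molecular formula = (CH2S2)×6 = C6H12S12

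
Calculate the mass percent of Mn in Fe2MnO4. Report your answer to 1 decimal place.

Molar mass = 2(55.85) + 1(54.94) + 4(16.00) = 230.640 g/mol
Mass of Mn per mole = 1 × 54.94 = 54.940 g
% Mn = 54.940 / 230.640 × 100 = 23.8%

23.8%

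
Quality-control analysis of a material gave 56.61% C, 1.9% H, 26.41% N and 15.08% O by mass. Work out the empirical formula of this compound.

C5H2N2O

Assume 100 g: 56.61 g C, 1.9 g H, 26.41 g N, 15.08 g O.
Moles — C: 56.61 / 12.01 = 4.714 mol; H: 1.9 / 1.008 = 1.885 mol; N: 26.41 / 14.01 = 1.885 mol; O: 15.08 / 16.00 = 0.9425 mol
Ratios (÷ 0.9425): C 5.001, H 2.000, N 2.000, O 1.000
Ratio ≈ 5:2:2:1, so the empirical formula is C5H2N2O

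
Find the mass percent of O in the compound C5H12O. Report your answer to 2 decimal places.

18.15%

Molar mass = 5(12.01) + 12(1.008) + 1(16.00) = 88.146 g/mol
Mass of O per mole = 1 × 16.00 = 16.000 g
% O = 16.000 / 88.146 × 100 = 18.15%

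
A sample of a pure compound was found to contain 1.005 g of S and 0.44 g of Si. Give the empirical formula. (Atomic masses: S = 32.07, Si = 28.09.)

S2Si

n(S) = 1.005/32.07 = 0.03134, n(Si) = 0.44/28.09 = 0.01566
Ratios (÷ 0.01566): S 2.001, Si 1.000
→ S2Si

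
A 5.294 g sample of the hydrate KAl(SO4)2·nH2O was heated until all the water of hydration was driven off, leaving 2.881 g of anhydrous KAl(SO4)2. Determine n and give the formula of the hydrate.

KAl(SO4)2·12H2O

Mass of water lost = 5.294 − 2.881 = 2.413 g → 2.413 / 18.02 = 0.1339 mol H2O
Molar mass of KAl(SO4)2 = 258.22 g/mol → mol KAl(SO4)2 = 2.881 / 258.22 = 0.01116
n = 0.1339 / 0.01116 = 12.00 ≈ 12 → KAl(SO4)2·12H2O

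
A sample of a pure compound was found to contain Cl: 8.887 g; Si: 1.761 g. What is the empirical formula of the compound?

Cl: 8.887 g ÷ 35.45 g/mol = 0.2507 mol
Si: 1.761 g ÷ 28.09 g/mol = 0.06269 mol
Smallest is Si at 0.06269 mol; normalising gives Cl 3.999, Si 1.000
→ Cl4Si

Cl4Si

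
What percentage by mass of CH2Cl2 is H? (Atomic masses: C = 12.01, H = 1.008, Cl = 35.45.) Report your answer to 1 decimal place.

2.4%

Molar mass = 1(12.01) + 2(1.008) + 2(35.45) = 84.926 g/mol
Mass of H per mole = 2 × 1.008 = 2.016 g
% H = 2.016 / 84.926 × 100 = 2.4%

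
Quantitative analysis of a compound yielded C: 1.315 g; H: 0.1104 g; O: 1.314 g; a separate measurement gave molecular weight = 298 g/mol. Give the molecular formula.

C: 1.315 g ÷ 12.01 g/mol = 0.1095 mol
H: 0.1104 g ÷ 1.008 g/mol = 0.1095 mol
O: 1.314 g ÷ 16.00 g/mol = 0.08213 mol
Smallest is O at 0.08213 mol; normalising gives C 1.333, H 1.334, O 1.000
Multiply by 3: C 4.00, H 4.00, O 3.00 → C4H4O3
Empirical-formula mass = 100.07 g/mol
n = 298 / 100.07 = 2.98 ≈ 3
Molecular formula = (C4H4O3)×3 = C12H12O9

C12H12O9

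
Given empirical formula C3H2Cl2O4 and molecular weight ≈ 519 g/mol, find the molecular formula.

C9H6Cl6O12

Empirical-formula mass = 172.95 g/mol
n = 519 / 172.95 = 3.00 ≈ 3
Molecular formula = (C3H2Cl2O4)3 = C9H6Cl6O12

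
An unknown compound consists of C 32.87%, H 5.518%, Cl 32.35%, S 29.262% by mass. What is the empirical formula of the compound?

C3H6ClS

Assume 100 g: 32.87 g C, 5.518 g H, 32.35 g Cl, 29.262 g S.
n(C) = 32.87/12.01 = 2.737, n(H) = 5.518/1.008 = 5.474, n(Cl) = 32.35/35.45 = 0.9126, n(S) = 29.262/32.07 = 0.9124
Smallest is S at 0.9124 mol; normalising gives C 3.000, H 6.000, Cl 1.000, S 1.000
Ratio ≈ 3:6:1:1, so the empirical formula is C3H6ClS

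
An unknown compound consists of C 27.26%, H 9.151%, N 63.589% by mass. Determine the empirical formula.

Assume 100 g: 27.26 g C, 9.151 g H, 63.589 g N.
C: 27.26 g ÷ 12.01 g/mol = 2.27 mol
H: 9.151 g ÷ 1.008 g/mol = 9.078 mol
N: 63.589 g ÷ 14.01 g/mol = 4.539 mol
Ratios (÷ 2.27): C 1.000, H 4.000, N 2.000
≈ 1:4:2 → CH4N2

CH4N2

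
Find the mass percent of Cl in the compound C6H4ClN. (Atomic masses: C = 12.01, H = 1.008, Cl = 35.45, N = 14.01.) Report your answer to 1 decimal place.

28.2%

Molar mass = 6(12.01) + 4(1.008) + 1(35.45) + 1(14.01) = 125.552 g/mol
Mass of Cl per mole = 1 × 35.45 = 35.450 g
% Cl = 35.450 / 125.552 × 100 = 28.2%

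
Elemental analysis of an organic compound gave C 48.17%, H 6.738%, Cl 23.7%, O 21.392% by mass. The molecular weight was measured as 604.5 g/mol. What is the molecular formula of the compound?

C24H40Cl4O8

Assume 100 g: 48.17 g C, 6.738 g H, 23.7 g Cl, 21.392 g O.
C: 48.17 g ÷ 12.01 g/mol = 4.011 mol
H: 6.738 g ÷ 1.008 g/mol = 6.685 mol
Cl: 23.7 g ÷ 35.45 g/mol = 0.6685 mol
O: 21.392 g ÷ 16.00 g/mol = 1.337 mol
Smallest is Cl at 0.6685 mol; normalising gives C 5.999, H 9.999, Cl 1.000, O 2.000
Ratio ≈ 6:10:1:2, so the empirical formula is C6H10ClO2
Empirical-formula mass = 149.59 g/mol
n = 604.5 / 149.59 = 4.04 ≈ 4
Molecular formula = (C6H10ClO2)×4 = C24H40Cl4O8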